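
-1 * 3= -3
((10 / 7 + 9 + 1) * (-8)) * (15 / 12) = -114.29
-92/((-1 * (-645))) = -0.14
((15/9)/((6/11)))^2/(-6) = -3025/1944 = -1.56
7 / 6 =1.17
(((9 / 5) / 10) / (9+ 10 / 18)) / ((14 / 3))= 243 / 60200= 0.00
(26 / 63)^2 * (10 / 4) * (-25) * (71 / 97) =-2999750 / 384993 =-7.79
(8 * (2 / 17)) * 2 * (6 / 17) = 192 / 289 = 0.66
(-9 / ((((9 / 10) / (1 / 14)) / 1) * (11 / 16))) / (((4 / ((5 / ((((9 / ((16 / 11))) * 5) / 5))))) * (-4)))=400 / 7623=0.05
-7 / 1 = -7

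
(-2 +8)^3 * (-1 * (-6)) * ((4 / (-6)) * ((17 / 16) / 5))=-183.60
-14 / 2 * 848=-5936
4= 4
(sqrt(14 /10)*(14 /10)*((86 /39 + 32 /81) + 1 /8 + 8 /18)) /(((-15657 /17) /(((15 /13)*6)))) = -186907*sqrt(35) /28016820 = -0.04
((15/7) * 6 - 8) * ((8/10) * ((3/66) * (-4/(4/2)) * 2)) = -272/385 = -0.71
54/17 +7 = 173/17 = 10.18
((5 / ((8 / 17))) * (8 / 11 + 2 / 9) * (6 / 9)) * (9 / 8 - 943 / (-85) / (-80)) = 315229 / 47520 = 6.63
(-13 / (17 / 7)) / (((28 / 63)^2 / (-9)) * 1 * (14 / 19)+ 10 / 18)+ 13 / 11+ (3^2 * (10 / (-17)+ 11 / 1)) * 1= 118700573 / 1397077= 84.96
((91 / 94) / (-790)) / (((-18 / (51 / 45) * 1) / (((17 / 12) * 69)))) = 604877 / 80200800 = 0.01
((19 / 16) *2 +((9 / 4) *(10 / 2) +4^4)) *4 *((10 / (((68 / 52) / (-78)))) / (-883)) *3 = 32807970 / 15011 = 2185.60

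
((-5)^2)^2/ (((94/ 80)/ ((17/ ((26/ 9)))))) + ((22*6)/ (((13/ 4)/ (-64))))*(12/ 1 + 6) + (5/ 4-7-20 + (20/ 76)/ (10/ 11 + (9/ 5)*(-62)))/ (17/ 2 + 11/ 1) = -1542852737073/ 35337796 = -43660.13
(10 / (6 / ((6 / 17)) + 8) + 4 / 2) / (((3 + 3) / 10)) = 4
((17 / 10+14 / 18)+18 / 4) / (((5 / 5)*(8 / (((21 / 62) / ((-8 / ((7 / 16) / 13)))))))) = -7693 / 6190080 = -0.00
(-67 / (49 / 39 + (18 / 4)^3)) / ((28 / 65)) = -339690 / 201761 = -1.68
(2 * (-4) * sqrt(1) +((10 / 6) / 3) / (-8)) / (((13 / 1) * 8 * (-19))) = 581 / 142272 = 0.00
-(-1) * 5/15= 1/3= 0.33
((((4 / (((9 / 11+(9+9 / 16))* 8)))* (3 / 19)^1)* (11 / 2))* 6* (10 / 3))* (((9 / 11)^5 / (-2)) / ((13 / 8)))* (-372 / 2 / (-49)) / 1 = -1171532160 / 3270145879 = -0.36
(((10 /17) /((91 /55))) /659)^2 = 302500 /1039325197729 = 0.00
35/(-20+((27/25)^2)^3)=-8544921875/4495392011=-1.90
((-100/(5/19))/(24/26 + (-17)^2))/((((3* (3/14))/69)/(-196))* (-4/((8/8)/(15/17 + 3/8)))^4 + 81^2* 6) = -416633857902080/12513381961399157061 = -0.00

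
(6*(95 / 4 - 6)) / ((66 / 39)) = 2769 / 44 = 62.93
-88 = -88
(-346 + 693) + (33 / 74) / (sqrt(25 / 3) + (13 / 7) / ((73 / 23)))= 43084965*sqrt(3) / 463226828 + 160724583205 / 463226828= 347.13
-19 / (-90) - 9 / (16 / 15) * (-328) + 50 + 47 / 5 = 25444 / 9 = 2827.11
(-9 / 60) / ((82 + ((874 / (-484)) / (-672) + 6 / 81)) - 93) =1097712 / 79937135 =0.01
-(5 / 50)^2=-1 / 100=-0.01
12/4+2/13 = 41/13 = 3.15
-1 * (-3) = 3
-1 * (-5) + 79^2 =6246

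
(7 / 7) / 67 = 1 / 67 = 0.01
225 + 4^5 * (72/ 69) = 29751/ 23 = 1293.52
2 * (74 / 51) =148 / 51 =2.90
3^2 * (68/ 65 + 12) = 7632/ 65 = 117.42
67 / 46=1.46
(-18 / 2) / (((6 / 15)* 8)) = -45 / 16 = -2.81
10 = 10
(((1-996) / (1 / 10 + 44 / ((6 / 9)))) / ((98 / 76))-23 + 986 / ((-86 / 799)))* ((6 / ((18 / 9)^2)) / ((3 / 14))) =-12806544844 / 198961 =-64367.11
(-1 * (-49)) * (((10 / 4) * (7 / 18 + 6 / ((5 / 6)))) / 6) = 33467 / 216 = 154.94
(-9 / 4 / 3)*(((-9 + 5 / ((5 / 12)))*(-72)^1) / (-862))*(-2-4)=486 / 431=1.13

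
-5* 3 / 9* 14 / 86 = -35 / 129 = -0.27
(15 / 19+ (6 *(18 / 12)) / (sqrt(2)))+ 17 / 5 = 10.55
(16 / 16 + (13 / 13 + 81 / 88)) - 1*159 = -13735 / 88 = -156.08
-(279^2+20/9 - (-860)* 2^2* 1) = -731549/9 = -81283.22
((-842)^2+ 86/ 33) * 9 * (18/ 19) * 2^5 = 40428111744/ 209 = 193435941.36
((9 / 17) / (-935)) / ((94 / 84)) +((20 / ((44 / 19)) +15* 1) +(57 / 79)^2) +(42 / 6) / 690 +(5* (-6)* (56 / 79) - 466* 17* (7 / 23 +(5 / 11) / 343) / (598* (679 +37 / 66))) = 8567404098669094633919 / 2959573282453031634390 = 2.89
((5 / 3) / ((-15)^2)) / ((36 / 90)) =1 / 54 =0.02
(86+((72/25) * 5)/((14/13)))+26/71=247848/2485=99.74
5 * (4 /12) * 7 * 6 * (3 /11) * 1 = 19.09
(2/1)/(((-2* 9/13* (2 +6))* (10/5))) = -0.09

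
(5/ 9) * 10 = 50/ 9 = 5.56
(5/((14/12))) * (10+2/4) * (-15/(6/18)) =-2025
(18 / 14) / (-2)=-9 / 14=-0.64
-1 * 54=-54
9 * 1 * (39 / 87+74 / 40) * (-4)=-11997 / 145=-82.74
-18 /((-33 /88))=48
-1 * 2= -2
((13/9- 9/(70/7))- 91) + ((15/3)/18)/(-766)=-2078677/22980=-90.46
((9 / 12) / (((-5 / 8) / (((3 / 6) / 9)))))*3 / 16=-1 / 80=-0.01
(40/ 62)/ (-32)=-5/ 248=-0.02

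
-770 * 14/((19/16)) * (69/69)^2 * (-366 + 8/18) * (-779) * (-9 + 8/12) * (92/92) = 581645680000/27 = 21542432592.59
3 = 3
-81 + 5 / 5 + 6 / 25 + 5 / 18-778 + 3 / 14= -1350197 / 1575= -857.27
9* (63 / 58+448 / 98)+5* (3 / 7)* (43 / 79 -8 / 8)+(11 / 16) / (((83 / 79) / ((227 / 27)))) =31881419747 / 575022672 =55.44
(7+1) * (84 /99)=6.79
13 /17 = 0.76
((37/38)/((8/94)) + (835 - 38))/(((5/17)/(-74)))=-77293407/380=-203403.70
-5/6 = -0.83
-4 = -4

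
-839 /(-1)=839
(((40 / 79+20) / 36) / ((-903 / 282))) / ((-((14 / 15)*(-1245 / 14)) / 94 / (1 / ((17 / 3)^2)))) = -3578580 / 570386873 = -0.01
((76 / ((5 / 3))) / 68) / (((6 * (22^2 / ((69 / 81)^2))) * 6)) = 0.00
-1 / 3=-0.33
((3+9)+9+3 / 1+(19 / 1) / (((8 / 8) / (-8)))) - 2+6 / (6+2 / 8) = -3226 / 25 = -129.04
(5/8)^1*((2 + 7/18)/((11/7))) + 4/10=10693/7920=1.35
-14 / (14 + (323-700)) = 14 / 363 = 0.04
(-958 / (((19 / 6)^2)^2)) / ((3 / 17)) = -7035552 / 130321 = -53.99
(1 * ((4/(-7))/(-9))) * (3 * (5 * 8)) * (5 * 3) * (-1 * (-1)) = 800/7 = 114.29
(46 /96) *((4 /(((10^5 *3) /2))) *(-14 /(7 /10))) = -23 /90000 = -0.00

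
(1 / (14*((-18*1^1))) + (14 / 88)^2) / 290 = 2603 / 35370720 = 0.00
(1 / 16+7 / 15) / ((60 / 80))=127 / 180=0.71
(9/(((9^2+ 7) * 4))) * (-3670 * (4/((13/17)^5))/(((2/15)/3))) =-1055202225975/32673784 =-32295.07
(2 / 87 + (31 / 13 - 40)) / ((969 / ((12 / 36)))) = -2501 / 193401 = -0.01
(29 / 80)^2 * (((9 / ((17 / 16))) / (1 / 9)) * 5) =68121 / 1360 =50.09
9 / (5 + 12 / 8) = 1.38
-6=-6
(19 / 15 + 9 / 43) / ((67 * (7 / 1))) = 136 / 43215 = 0.00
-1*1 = -1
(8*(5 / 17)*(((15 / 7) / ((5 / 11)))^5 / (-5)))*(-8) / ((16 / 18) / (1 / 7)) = 1408.85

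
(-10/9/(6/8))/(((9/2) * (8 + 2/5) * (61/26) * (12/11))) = -14300/933849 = -0.02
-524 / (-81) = 6.47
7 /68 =0.10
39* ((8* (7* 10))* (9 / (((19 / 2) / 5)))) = 1965600 / 19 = 103452.63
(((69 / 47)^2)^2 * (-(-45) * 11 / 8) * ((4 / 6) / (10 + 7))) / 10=748014993 / 663636616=1.13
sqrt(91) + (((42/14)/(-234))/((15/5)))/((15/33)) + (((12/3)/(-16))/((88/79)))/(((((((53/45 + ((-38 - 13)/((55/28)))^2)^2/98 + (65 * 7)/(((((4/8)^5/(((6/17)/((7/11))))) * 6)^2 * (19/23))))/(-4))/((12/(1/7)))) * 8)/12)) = 5613111580535948192/2210194560102805534635 + sqrt(91) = 9.54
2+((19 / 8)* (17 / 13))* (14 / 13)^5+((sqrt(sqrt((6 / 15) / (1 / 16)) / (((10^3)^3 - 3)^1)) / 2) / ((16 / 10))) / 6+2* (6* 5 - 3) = 2^(1 / 4)* 5^(3 / 4)* sqrt(999999997) / 47999999856+292015948 / 4826809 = 60.50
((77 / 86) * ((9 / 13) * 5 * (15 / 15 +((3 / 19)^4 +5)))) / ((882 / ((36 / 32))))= 387093465 / 16318274336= 0.02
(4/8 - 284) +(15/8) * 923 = 11577/8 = 1447.12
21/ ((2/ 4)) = 42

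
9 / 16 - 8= -119 / 16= -7.44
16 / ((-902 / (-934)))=7472 / 451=16.57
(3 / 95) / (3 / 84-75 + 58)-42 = -1895334 / 45125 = -42.00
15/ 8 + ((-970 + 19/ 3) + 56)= -21739/ 24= -905.79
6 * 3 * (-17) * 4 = -1224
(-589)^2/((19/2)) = 36518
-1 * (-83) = 83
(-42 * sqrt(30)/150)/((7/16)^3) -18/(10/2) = -4096 * sqrt(30)/1225 -18/5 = -21.91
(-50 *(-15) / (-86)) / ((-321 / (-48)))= -6000 / 4601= -1.30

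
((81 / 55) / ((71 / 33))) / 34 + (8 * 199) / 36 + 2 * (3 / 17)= 4844387 / 108630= 44.60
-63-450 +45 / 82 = -512.45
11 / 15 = 0.73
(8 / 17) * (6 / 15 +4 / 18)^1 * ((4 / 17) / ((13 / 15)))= 896 / 11271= 0.08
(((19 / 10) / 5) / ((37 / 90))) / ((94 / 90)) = 1539 / 1739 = 0.88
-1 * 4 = -4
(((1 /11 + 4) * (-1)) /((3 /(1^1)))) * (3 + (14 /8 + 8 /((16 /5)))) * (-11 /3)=145 /4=36.25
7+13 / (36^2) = 9085 / 1296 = 7.01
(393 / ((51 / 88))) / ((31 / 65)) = 749320 / 527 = 1421.86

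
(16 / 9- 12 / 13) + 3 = 451 / 117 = 3.85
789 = 789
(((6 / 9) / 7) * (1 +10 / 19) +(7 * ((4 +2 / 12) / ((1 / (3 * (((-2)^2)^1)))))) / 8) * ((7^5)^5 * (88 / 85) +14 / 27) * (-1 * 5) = -49364917387839224324800907 / 162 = -304721712270612495832104.40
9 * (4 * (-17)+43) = -225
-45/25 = -9/5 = -1.80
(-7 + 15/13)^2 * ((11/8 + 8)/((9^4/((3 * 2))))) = 36100/123201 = 0.29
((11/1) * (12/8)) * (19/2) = 627/4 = 156.75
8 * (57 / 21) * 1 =152 / 7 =21.71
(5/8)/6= 5/48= 0.10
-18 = -18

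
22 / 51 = 0.43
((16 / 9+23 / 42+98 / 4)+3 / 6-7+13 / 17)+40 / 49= 328465 / 14994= 21.91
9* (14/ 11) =126/ 11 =11.45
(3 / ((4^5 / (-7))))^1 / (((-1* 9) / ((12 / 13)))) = 7 / 3328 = 0.00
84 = 84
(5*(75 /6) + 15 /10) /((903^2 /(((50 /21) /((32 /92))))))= 9200 /17123589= 0.00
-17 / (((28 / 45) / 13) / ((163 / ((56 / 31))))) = -50252085 / 1568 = -32048.52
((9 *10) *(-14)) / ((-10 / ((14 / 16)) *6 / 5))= 735 / 8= 91.88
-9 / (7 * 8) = -9 / 56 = -0.16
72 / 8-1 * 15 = -6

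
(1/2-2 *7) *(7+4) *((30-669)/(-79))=-189783/158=-1201.16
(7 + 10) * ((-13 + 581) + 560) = 19176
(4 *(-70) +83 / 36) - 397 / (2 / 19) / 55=-685609 / 1980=-346.27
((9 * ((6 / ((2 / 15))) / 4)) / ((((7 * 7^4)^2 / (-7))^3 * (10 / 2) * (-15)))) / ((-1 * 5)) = -27 / 6571236236353428013954300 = -0.00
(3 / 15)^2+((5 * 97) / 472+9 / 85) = 235389 / 200600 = 1.17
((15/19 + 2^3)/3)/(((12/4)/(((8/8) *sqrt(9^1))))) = 167/57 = 2.93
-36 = -36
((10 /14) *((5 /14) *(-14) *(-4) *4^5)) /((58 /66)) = 3379200 /203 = 16646.31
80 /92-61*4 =-5592 /23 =-243.13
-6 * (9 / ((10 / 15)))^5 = -43046721 / 16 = -2690420.06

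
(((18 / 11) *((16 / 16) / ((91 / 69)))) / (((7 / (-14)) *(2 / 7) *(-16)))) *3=1863 / 1144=1.63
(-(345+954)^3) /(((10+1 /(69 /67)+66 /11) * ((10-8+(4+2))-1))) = -151243439031 /8197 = -18451072.23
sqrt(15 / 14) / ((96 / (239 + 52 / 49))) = 3921*sqrt(210) / 21952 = 2.59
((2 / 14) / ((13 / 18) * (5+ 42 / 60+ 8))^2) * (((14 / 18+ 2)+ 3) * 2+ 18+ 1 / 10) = 0.04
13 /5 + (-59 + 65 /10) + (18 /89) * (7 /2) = -43781 /890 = -49.19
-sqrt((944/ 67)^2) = -944/ 67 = -14.09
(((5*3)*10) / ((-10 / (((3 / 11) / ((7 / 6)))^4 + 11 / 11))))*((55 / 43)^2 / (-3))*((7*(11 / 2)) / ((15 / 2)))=881450425 / 20928831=42.12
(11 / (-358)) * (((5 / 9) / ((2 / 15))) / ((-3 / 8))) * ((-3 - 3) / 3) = -1100 / 1611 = -0.68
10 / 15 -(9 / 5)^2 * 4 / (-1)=1022 / 75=13.63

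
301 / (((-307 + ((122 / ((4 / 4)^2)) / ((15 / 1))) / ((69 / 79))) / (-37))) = 11526795 / 308107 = 37.41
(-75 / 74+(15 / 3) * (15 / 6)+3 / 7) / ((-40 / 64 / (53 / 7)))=-1308464 / 9065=-144.34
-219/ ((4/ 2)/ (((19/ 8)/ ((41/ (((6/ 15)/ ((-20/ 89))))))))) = 11.29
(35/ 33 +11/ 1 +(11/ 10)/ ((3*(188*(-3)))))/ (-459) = -2244599/ 85429080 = -0.03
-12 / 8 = -3 / 2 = -1.50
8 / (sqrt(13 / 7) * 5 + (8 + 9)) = 476 / 849 - 20 * sqrt(91) / 849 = 0.34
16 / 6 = 8 / 3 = 2.67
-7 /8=-0.88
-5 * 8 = -40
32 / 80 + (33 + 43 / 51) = 8732 / 255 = 34.24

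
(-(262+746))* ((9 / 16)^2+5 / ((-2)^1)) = 35217 / 16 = 2201.06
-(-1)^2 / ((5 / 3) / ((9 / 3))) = -9 / 5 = -1.80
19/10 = 1.90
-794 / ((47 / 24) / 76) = -1448256 / 47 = -30813.96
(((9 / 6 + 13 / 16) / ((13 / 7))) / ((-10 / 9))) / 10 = -2331 / 20800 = -0.11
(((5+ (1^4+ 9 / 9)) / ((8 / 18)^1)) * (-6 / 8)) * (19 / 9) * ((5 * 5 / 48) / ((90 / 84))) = -4655 / 384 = -12.12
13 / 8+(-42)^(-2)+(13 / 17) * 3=235087 / 59976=3.92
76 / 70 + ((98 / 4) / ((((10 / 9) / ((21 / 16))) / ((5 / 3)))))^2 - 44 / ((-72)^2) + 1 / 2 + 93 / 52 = 351720343319 / 150958080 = 2329.92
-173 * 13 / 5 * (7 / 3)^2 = -110201 / 45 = -2448.91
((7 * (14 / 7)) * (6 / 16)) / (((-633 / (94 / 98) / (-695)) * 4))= 32665 / 23632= 1.38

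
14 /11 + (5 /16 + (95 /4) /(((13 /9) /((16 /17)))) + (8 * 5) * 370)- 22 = 575468667 /38896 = 14795.06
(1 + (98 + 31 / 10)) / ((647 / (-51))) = -8.05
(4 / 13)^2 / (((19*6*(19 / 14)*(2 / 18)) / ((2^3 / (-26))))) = -1344 / 793117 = -0.00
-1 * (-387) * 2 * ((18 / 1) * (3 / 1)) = 41796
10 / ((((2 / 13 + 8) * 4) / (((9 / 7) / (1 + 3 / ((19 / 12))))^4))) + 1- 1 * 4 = -2783551290447 / 931555586500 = -2.99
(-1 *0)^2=0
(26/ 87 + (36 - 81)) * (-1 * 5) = 19445/ 87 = 223.51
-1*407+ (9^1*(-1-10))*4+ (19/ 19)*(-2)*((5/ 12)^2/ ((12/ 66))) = -804.91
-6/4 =-3/2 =-1.50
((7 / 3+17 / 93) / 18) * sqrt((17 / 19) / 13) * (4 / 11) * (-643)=-2572 * sqrt(4199) / 19437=-8.57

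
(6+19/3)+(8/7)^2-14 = -53/147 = -0.36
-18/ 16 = -9/ 8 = -1.12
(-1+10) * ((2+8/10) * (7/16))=441/40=11.02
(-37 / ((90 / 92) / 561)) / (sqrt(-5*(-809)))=-333.62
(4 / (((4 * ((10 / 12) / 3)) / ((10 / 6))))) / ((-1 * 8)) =-3 / 4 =-0.75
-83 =-83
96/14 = 48/7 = 6.86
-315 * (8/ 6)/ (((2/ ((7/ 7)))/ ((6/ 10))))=-126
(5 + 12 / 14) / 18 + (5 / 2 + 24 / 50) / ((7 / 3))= 2524 / 1575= 1.60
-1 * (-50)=50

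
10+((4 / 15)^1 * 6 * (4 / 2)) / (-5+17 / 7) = 394 / 45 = 8.76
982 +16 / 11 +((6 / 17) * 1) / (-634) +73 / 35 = 985.54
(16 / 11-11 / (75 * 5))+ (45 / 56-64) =-14269151 / 231000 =-61.77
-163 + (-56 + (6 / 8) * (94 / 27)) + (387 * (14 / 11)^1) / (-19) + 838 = 2240977 / 3762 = 595.69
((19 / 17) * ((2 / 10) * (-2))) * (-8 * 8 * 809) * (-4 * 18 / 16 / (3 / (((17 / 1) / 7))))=-2951232 / 35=-84320.91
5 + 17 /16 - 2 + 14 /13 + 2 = 1485 /208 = 7.14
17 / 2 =8.50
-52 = -52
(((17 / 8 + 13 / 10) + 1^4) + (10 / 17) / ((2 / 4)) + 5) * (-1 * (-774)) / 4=2789883 / 1360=2051.38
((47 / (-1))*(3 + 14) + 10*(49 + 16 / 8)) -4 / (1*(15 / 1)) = -289.27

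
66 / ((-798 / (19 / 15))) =-11 / 105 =-0.10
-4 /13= -0.31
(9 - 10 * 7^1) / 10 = -61 / 10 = -6.10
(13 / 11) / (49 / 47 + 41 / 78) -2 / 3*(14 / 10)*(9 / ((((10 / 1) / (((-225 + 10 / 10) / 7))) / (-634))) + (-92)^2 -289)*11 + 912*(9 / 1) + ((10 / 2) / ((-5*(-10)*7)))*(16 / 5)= -2912592685932 / 11066825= -263182.32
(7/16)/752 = 0.00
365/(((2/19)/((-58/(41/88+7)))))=-242440/9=-26937.78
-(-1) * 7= 7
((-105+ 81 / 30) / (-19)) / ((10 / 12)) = 3069 / 475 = 6.46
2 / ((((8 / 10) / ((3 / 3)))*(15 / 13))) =13 / 6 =2.17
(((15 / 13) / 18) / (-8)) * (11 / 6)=-55 / 3744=-0.01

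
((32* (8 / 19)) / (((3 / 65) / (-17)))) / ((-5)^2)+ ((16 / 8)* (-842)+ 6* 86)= -389456 / 285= -1366.51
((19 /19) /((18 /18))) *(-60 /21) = -20 /7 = -2.86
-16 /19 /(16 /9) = -9 /19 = -0.47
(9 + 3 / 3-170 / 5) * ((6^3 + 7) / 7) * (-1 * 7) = 5352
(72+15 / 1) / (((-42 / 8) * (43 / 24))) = -2784 / 301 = -9.25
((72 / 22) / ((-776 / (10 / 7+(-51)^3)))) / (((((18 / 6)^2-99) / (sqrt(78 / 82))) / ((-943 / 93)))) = 21356581 * sqrt(1599) / 13892340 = 61.47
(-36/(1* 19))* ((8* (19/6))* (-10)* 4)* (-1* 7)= -13440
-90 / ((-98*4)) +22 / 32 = 0.92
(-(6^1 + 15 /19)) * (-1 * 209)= 1419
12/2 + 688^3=325660678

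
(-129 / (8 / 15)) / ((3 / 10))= -3225 / 4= -806.25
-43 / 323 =-0.13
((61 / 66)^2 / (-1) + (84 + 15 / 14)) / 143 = 2567951 / 4360356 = 0.59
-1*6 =-6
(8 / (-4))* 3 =-6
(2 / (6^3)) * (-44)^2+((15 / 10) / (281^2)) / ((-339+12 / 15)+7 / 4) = 85721008862 / 4781957121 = 17.93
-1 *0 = 0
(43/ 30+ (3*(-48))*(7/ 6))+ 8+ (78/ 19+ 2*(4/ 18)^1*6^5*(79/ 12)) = 12880597/ 570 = 22597.54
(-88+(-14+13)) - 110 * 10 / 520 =-2369 / 26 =-91.12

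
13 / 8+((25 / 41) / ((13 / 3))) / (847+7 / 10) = 58743133 / 36145928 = 1.63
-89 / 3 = -29.67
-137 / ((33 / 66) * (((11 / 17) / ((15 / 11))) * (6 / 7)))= -81515 / 121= -673.68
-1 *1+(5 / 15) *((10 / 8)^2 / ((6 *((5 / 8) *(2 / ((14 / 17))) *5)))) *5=-577 / 612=-0.94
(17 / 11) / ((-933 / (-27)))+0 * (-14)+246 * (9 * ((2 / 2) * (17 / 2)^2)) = 1094456889 / 6842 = 159961.54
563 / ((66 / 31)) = 17453 / 66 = 264.44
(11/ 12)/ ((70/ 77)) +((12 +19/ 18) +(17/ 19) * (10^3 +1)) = 6222317/ 6840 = 909.70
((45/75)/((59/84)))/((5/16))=4032/1475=2.73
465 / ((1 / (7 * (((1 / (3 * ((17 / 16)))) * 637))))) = 11058320 / 17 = 650489.41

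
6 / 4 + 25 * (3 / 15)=13 / 2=6.50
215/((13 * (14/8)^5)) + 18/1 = 4152998/218491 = 19.01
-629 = -629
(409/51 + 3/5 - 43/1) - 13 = -12082/255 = -47.38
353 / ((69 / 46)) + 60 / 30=712 / 3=237.33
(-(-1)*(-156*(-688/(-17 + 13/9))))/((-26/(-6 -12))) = -167184/35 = -4776.69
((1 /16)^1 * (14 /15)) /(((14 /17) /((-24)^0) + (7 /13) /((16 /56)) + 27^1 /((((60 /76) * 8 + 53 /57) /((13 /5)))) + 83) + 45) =0.00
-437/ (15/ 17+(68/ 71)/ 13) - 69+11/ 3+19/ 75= -195830802/ 375025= -522.18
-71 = -71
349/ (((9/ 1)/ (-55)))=-19195/ 9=-2132.78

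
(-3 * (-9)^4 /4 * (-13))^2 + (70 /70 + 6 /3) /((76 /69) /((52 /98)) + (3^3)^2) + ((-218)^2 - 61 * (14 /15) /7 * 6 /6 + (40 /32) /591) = 8458540140837447967 /2067002800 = 4092176430.94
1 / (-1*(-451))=1 / 451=0.00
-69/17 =-4.06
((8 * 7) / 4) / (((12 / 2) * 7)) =1 / 3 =0.33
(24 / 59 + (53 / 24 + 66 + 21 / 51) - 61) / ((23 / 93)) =32.46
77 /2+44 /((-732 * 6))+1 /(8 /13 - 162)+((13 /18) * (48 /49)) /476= 258473144815 /6716157462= 38.49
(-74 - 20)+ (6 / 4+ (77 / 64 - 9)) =-6419 / 64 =-100.30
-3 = -3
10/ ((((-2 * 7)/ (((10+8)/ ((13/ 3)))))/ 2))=-5.93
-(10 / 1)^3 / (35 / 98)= -2800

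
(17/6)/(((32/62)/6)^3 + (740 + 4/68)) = 77486391/20239248242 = 0.00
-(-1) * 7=7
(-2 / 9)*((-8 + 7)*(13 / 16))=13 / 72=0.18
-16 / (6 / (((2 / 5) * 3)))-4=-36 / 5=-7.20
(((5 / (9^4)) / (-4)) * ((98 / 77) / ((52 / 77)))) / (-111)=245 / 75740184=0.00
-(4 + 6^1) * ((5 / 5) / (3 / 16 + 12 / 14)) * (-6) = 57.44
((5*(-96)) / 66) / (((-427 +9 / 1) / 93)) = 3720 / 2299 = 1.62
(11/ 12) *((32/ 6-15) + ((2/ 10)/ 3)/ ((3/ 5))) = -473/ 54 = -8.76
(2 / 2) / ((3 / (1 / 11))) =1 / 33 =0.03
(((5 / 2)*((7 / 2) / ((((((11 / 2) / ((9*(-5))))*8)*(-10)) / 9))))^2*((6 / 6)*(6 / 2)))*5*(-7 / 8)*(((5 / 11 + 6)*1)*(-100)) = 549522.87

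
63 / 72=7 / 8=0.88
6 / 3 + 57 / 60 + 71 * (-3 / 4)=-503 / 10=-50.30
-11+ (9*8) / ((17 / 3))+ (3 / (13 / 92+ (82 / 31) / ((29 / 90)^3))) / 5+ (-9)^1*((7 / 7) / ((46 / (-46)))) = 5017105766798 / 468299405195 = 10.71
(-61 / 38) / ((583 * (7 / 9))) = -549 / 155078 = -0.00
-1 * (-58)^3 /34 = 97556 /17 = 5738.59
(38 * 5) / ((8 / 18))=855 / 2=427.50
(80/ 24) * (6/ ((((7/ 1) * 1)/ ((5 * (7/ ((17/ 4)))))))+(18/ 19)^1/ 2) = 8110/ 323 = 25.11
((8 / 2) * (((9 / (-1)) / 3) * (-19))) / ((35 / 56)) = 1824 / 5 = 364.80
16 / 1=16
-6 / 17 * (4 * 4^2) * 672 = -258048 / 17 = -15179.29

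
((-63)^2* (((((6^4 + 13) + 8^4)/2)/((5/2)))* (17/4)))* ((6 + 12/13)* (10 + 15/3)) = 49233361275/26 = 1893590818.27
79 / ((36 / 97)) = 212.86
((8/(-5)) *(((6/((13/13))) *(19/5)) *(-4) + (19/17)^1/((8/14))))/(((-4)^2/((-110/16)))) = -333773/5440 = -61.36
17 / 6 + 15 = 107 / 6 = 17.83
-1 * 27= -27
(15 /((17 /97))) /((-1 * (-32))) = 1455 /544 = 2.67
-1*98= -98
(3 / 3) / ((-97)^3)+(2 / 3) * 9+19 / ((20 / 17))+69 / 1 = 1663802859 / 18253460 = 91.15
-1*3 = -3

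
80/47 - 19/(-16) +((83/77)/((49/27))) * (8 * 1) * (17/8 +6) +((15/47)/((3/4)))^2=5557871223/133352912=41.68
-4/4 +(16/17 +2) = 33/17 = 1.94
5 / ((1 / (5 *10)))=250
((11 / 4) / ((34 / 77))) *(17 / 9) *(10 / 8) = 4235 / 288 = 14.70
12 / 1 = 12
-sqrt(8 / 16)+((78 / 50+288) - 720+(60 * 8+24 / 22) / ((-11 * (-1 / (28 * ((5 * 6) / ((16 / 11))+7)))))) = 101031969 / 3025 - sqrt(2) / 2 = 33398.29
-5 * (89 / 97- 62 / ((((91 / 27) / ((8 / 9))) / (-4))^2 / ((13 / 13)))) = 273440075 / 803257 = 340.41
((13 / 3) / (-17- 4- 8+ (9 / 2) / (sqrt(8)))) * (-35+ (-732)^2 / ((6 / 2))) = -2154304672 / 80493- 27857388 * sqrt(2) / 26831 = -28232.19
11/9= 1.22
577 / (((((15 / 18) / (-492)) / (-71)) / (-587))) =-70988600808 / 5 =-14197720161.60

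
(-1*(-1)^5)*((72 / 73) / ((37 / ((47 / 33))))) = 0.04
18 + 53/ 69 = 1295/ 69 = 18.77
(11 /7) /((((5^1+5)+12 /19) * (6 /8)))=418 /2121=0.20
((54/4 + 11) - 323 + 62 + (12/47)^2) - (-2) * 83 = -311181/4418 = -70.43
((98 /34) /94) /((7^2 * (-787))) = -1 /1257626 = -0.00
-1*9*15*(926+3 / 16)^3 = -439329597559965 / 4096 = -107258202529.29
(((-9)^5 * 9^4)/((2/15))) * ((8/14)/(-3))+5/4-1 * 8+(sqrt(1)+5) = 15496819539/28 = 553457840.68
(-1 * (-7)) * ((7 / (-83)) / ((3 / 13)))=-637 / 249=-2.56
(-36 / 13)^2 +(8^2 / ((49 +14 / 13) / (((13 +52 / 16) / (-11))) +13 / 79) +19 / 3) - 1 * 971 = -1094779075658 / 1141708737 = -958.90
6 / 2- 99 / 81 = 16 / 9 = 1.78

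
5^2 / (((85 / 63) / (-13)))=-4095 / 17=-240.88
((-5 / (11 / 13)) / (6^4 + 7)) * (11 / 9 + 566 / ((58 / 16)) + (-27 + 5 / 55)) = -24344125 / 41150043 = -0.59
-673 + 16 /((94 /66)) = -31103 /47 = -661.77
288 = 288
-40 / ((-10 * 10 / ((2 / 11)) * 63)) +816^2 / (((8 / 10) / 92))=265326969604 / 3465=76573440.00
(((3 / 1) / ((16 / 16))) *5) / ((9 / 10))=50 / 3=16.67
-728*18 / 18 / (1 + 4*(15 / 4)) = -45.50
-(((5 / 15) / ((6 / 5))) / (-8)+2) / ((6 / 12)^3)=-283 / 18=-15.72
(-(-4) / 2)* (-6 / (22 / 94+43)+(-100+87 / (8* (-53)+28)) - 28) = -256.72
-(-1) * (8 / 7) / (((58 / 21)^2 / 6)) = 756 / 841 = 0.90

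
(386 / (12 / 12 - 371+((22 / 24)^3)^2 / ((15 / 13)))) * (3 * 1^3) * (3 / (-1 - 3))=38899906560 / 16549180907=2.35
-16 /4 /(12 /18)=-6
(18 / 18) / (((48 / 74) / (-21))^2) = 67081 / 64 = 1048.14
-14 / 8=-7 / 4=-1.75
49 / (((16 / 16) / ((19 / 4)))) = 931 / 4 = 232.75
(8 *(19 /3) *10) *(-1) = -1520 /3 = -506.67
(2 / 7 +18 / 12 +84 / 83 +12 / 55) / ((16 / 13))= 2505737 / 1022560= 2.45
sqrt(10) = 3.16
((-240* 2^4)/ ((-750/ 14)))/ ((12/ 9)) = 1344/ 25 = 53.76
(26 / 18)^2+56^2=254185 / 81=3138.09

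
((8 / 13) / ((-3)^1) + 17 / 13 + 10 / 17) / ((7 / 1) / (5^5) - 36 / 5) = -3503125 / 14912859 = -0.23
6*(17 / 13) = 102 / 13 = 7.85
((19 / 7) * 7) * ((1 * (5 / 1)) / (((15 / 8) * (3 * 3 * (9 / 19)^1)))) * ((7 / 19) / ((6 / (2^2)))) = 2128 / 729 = 2.92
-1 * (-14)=14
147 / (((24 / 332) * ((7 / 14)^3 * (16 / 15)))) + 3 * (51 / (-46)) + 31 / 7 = 9822515 / 644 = 15252.35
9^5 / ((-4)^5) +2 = -55.67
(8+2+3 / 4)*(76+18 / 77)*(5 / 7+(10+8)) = 16532855 / 1078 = 15336.60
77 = 77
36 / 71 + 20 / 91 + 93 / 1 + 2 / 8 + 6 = 2583801 / 25844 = 99.98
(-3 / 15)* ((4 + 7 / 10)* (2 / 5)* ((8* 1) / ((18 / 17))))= -3196 / 1125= -2.84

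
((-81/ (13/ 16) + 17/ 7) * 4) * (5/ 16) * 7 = -44255/ 52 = -851.06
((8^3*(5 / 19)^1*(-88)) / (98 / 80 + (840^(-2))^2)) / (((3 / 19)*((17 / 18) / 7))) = -428249029017600000 / 942561006547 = -454346.22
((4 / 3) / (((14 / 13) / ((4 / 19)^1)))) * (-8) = -832 / 399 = -2.09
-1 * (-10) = 10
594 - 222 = 372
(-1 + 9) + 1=9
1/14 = 0.07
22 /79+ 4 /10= 268 /395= 0.68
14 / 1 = 14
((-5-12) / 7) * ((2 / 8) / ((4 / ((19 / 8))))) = -323 / 896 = -0.36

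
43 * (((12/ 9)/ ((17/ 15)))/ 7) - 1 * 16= -1044/ 119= -8.77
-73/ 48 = -1.52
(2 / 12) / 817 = 1 / 4902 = 0.00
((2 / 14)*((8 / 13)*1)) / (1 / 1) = 8 / 91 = 0.09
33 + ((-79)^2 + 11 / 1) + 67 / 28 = 176047 / 28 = 6287.39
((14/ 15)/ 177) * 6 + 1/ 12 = 407/ 3540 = 0.11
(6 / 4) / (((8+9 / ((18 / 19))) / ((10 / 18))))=1 / 21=0.05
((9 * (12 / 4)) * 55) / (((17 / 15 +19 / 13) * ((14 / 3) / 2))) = 78975 / 322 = 245.26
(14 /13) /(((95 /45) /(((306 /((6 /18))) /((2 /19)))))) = 57834 /13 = 4448.77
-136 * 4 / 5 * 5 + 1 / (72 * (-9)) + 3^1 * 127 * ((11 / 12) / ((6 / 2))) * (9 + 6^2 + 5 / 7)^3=2471831472041 / 222264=11121150.85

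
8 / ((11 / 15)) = 120 / 11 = 10.91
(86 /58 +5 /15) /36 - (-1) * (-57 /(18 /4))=-19757 /1566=-12.62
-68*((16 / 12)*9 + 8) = -1360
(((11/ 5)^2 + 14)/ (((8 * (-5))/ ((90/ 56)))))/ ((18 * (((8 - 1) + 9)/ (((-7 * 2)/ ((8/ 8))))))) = 471/ 12800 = 0.04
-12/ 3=-4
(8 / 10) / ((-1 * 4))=-1 / 5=-0.20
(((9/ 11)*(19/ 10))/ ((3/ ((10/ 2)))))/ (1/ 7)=399/ 22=18.14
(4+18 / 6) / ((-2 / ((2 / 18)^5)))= -7 / 118098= -0.00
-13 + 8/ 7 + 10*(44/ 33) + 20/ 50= 197/ 105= 1.88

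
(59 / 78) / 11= 59 / 858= 0.07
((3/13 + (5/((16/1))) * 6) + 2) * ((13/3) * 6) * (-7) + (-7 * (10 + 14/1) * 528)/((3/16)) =-1895341/4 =-473835.25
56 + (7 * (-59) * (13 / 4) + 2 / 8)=-1286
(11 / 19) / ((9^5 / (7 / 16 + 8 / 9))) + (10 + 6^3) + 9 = 37966147141 / 161558064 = 235.00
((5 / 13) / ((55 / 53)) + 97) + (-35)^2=189099 / 143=1322.37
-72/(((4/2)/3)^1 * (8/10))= -135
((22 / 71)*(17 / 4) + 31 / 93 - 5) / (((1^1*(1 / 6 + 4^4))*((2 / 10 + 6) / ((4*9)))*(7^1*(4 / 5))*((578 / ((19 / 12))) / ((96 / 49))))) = -24401700 / 335340395999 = -0.00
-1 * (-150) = 150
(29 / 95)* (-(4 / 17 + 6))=-3074 / 1615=-1.90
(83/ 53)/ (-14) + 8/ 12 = 1235/ 2226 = 0.55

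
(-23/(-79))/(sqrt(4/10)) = 0.46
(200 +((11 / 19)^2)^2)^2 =680105947903281 / 16983563041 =40044.95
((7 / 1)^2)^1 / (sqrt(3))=49 * sqrt(3) / 3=28.29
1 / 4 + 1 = 5 / 4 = 1.25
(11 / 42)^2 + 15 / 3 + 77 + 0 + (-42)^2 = 3256465 / 1764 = 1846.07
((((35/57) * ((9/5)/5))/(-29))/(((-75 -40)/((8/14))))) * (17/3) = 68/316825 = 0.00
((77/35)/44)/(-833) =-1/16660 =-0.00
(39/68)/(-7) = -39/476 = -0.08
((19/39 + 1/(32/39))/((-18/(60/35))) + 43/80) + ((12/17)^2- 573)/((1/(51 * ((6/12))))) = -14598.42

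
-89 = -89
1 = 1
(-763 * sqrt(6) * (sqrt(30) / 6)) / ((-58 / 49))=37387 * sqrt(5) / 58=1441.38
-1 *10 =-10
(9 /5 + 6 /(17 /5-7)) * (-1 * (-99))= 66 /5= 13.20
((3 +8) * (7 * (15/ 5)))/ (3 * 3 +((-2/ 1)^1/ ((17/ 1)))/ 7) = 27489/ 1069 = 25.71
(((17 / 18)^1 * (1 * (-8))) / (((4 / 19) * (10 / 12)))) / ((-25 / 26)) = 16796 / 375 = 44.79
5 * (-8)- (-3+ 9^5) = -59086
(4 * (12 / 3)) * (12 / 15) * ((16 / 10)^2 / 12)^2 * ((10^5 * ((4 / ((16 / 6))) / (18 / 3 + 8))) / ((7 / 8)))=1048576 / 147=7133.17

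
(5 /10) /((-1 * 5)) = -1 /10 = -0.10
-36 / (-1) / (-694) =-18 / 347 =-0.05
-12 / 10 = -6 / 5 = -1.20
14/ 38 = 7/ 19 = 0.37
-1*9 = -9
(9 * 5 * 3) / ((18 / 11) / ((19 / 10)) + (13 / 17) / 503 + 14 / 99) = 2171398185 / 16151639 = 134.44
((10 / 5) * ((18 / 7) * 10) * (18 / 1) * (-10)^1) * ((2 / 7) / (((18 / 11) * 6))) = -13200 / 49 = -269.39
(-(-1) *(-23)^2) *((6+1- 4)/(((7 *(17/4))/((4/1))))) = 25392/119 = 213.38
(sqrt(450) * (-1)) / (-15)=1.41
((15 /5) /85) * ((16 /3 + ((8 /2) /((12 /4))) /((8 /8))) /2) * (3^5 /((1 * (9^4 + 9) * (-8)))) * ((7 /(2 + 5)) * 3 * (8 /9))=-9 /6205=-0.00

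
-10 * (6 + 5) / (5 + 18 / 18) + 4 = -43 / 3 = -14.33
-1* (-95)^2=-9025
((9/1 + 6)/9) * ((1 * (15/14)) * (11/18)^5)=4026275/26453952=0.15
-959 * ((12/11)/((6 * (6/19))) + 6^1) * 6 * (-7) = 2913442/11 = 264858.36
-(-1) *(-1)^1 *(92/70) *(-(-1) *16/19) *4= -2944/665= -4.43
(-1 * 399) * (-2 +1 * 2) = 0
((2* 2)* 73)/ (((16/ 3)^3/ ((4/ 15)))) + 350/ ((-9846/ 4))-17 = -104786069/ 6301440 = -16.63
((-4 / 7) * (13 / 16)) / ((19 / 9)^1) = -117 / 532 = -0.22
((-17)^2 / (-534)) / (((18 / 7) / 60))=-10115 / 801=-12.63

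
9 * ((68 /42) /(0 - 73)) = -102 /511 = -0.20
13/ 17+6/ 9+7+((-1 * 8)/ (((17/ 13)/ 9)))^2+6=2640800/ 867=3045.91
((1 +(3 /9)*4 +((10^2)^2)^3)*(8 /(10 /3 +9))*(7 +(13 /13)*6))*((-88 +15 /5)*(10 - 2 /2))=-238680000000556920 /37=-6450810810825862.70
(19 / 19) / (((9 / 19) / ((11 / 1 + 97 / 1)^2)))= 24624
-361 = -361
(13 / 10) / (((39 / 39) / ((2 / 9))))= 0.29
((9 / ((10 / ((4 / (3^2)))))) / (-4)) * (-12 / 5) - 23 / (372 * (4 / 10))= 1589 / 18600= 0.09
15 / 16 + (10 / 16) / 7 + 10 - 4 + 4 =11.03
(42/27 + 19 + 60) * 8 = 5800/9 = 644.44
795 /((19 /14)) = 11130 /19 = 585.79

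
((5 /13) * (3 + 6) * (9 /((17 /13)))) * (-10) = -4050 /17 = -238.24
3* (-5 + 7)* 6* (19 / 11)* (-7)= -4788 / 11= -435.27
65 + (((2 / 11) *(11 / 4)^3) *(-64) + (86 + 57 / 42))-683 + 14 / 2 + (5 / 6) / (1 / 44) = -30617 / 42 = -728.98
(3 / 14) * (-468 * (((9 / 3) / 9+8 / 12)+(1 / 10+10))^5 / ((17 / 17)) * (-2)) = 5914554124401 / 175000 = 33797452.14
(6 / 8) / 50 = 3 / 200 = 0.02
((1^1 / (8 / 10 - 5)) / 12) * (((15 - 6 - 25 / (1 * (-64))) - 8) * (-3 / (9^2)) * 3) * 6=445 / 24192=0.02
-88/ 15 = -5.87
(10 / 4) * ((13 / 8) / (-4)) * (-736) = 1495 / 2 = 747.50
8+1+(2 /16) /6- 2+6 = 625 /48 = 13.02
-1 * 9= -9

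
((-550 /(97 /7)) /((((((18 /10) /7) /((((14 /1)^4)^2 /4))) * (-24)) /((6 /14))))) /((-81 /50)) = -44388967700000 /70713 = -627734188.90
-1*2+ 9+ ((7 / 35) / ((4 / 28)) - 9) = -3 / 5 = -0.60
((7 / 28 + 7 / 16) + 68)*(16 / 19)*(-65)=-3759.74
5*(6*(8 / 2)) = 120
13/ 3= 4.33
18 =18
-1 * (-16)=16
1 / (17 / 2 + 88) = 2 / 193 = 0.01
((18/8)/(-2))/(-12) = 3/32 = 0.09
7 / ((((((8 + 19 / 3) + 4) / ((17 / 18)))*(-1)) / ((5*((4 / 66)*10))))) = -1190 / 1089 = -1.09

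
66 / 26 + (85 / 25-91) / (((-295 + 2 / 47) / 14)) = 6.70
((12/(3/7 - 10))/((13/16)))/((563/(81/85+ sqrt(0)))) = -108864/41681705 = -0.00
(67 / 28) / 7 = 67 / 196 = 0.34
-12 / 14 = -6 / 7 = -0.86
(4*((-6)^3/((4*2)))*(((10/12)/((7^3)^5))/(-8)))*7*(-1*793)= -0.00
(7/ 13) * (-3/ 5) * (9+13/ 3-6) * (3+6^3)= -33726/ 65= -518.86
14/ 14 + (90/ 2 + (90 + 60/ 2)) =166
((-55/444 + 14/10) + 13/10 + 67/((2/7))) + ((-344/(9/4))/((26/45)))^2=26359538221/375180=70258.38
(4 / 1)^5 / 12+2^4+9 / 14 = 4283 / 42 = 101.98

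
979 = 979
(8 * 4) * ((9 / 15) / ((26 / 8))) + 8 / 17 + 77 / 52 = 34737 / 4420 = 7.86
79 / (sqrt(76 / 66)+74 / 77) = -675213 / 2027+42581*sqrt(1254) / 4054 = 38.84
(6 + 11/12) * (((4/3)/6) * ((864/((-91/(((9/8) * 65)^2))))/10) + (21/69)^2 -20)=-705748087/88872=-7941.17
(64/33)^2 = 4096/1089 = 3.76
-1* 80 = -80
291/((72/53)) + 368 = 13973/24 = 582.21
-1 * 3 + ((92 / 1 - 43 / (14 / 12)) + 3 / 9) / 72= -3371 / 1512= -2.23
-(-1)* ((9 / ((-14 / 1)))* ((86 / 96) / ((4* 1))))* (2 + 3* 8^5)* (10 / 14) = -31703685 / 3136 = -10109.59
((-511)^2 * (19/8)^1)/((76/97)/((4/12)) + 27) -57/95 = 32961119/1560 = 21128.92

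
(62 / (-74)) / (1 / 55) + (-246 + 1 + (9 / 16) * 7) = -287.14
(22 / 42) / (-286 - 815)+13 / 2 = 300551 / 46242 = 6.50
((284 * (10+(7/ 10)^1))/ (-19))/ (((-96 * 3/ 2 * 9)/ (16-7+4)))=98761/ 61560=1.60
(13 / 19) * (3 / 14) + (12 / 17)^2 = 49575 / 76874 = 0.64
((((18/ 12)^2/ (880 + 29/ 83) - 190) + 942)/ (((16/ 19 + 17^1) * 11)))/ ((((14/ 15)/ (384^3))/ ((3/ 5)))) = 88672920708317184/ 635773369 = 139472530.67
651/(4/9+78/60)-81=45873/157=292.18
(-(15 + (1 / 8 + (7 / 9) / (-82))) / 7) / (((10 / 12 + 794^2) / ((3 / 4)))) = -44621 / 17369795632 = -0.00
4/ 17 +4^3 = 1092/ 17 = 64.24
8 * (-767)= -6136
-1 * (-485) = 485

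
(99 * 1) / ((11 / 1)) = 9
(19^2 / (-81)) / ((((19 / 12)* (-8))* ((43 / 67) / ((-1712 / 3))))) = -1089688 / 3483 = -312.86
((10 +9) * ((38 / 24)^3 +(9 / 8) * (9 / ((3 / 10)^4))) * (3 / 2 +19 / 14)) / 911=205851605 / 2754864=74.72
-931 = -931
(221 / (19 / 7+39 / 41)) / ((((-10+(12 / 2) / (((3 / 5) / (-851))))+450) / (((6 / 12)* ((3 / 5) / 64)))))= -63427 / 1811123200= -0.00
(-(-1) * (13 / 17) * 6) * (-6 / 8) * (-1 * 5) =585 / 34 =17.21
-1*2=-2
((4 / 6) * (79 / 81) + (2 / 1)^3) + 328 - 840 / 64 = 323.53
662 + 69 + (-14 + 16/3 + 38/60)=722.97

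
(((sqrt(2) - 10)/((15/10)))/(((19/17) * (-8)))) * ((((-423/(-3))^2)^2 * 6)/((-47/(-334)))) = 238750332570/19 - 23875033257 * sqrt(2)/19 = 10788733512.41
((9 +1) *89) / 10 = 89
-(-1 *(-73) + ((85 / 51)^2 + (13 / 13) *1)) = -691 / 9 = -76.78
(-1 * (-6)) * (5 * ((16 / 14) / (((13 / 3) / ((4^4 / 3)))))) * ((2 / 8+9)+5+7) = 1305600 / 91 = 14347.25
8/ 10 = 4/ 5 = 0.80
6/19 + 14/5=296/95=3.12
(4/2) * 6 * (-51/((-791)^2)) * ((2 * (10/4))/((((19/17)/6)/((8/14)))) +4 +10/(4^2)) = -3249873/166431146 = -0.02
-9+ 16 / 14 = -55 / 7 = -7.86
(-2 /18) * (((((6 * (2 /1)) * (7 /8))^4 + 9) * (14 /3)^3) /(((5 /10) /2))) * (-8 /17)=118678000 /459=258557.73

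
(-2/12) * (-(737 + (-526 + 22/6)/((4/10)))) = -3413/36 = -94.81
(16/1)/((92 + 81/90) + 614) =160/7069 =0.02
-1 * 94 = -94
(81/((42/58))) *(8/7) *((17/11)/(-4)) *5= -133110/539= -246.96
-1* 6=-6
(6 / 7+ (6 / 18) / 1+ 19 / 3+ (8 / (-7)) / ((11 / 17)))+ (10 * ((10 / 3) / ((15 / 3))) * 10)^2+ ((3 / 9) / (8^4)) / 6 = 1203049817 / 270336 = 4450.20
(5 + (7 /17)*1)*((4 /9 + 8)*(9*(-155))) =-1083760 /17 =-63750.59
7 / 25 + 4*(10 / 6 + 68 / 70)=5687 / 525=10.83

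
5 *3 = 15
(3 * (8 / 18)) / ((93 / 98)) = 392 / 279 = 1.41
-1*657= -657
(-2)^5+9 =-23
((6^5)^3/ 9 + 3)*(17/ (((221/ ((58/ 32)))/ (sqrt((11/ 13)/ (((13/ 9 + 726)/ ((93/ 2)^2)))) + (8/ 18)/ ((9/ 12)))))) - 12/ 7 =3535094512463/ 819 + 422696301158097*sqrt(936221)/ 35406176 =15867860844.43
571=571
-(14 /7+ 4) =-6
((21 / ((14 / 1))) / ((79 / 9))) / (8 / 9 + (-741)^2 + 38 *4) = 243 / 781010590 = 0.00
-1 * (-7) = 7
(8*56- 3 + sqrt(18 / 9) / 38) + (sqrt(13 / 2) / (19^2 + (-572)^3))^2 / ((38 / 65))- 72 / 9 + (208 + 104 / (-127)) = sqrt(2) / 38 + 217770872326446922437399 / 338058461398329798388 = 644.22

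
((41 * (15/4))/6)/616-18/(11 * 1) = -7859/4928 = -1.59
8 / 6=4 / 3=1.33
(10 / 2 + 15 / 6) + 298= 305.50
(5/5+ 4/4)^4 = 16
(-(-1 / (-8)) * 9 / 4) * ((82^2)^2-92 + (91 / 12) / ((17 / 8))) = -3458724699 / 272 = -12715899.63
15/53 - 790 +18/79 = -3305591/4187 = -789.49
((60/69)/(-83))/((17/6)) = -0.00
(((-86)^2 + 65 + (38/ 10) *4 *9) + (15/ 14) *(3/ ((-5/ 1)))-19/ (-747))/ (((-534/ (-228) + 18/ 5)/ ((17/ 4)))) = 128313906671/ 23614164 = 5433.77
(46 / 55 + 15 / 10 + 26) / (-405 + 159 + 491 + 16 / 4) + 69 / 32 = 2.27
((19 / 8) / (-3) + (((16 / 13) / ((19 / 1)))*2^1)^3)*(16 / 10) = -57105761 / 45207669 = -1.26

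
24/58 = 12/29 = 0.41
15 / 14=1.07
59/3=19.67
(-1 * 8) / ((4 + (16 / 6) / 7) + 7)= -168 / 239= -0.70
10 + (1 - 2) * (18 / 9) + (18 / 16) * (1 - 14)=-53 / 8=-6.62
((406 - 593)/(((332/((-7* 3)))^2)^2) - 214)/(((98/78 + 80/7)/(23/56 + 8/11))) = -71081209327179129/3702435475154944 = -19.20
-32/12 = -8/3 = -2.67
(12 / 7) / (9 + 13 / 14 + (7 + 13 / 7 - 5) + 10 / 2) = 24 / 263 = 0.09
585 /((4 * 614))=585 /2456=0.24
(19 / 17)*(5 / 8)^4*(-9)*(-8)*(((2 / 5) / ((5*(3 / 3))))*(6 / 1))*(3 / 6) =12825 / 4352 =2.95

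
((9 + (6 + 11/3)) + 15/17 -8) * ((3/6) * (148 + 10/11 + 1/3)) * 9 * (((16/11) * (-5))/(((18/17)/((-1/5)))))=11603300/1089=10655.00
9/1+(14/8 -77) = -265/4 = -66.25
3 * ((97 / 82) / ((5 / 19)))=5529 / 410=13.49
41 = 41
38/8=4.75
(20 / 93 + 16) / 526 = 754 / 24459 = 0.03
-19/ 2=-9.50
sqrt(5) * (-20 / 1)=-20 * sqrt(5)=-44.72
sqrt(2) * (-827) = -827 * sqrt(2) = -1169.55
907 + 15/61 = 55342/61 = 907.25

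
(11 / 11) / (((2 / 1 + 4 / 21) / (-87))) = -1827 / 46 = -39.72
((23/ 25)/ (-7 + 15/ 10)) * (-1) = 46/ 275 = 0.17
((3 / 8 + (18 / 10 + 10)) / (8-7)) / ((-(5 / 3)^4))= -39447 / 25000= -1.58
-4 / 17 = -0.24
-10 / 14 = -5 / 7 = -0.71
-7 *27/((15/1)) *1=-63/5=-12.60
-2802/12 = -467/2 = -233.50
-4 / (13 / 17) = -5.23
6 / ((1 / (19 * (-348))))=-39672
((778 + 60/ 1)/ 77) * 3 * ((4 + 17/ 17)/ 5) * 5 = 12570/ 77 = 163.25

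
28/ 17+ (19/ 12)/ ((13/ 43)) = 18257/ 2652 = 6.88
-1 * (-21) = 21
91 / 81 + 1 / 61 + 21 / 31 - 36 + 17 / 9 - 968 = -153216008 / 153171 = -1000.29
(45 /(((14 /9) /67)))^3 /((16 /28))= 19979723685375 /1568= 12742170717.71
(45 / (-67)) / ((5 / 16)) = -144 / 67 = -2.15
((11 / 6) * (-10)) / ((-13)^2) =-55 / 507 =-0.11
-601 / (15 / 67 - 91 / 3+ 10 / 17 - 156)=2053617 / 633926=3.24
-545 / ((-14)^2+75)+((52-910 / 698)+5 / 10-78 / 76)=86541572 / 1797001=48.16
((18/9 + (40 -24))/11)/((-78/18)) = -54/143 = -0.38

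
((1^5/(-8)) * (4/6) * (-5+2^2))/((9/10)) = 5/54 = 0.09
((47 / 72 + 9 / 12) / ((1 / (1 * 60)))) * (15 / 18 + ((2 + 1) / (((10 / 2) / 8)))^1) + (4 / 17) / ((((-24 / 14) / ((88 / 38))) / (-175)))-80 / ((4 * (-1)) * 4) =6218227 / 11628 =534.76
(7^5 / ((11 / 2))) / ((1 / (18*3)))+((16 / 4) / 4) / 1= 1815167 / 11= 165015.18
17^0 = 1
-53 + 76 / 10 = -227 / 5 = -45.40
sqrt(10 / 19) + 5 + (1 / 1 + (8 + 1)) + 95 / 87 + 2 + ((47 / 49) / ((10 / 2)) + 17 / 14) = 20.22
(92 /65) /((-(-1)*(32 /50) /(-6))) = -345 /26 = -13.27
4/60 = 0.07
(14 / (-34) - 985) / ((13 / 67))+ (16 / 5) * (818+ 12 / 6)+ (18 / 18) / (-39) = -125189 / 51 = -2454.69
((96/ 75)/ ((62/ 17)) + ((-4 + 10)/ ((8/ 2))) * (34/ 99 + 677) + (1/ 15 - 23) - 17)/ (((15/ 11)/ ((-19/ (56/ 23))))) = -2425084741/ 434000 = -5587.75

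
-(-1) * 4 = 4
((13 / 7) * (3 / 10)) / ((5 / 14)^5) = 1498224 / 15625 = 95.89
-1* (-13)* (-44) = -572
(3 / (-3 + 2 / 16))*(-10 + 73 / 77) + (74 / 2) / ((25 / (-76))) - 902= -44497902 / 44275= -1005.03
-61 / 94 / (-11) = 61 / 1034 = 0.06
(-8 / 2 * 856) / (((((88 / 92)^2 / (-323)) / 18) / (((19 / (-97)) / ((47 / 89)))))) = -4451927382576 / 551639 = -8070363.74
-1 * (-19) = 19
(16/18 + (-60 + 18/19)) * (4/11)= -39784/1881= -21.15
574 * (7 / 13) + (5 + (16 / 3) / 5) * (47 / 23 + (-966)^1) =-24842083 / 4485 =-5538.93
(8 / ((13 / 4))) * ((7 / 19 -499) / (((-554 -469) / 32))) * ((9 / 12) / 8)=303168 / 84227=3.60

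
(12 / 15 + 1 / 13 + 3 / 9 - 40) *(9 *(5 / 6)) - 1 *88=-4926 / 13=-378.92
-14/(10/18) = -126/5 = -25.20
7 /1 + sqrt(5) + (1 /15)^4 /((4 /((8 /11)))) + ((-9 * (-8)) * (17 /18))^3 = sqrt(5) + 175103218127 /556875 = 314441.24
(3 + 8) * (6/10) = 33/5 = 6.60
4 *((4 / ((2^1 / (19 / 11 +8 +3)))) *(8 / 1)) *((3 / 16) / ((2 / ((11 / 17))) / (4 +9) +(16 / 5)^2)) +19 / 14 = 1392617 / 87402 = 15.93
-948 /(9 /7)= -2212 /3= -737.33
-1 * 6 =-6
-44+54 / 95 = -43.43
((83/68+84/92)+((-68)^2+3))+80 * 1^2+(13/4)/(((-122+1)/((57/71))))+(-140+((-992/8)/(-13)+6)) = 200202762330/43668053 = 4584.65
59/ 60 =0.98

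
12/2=6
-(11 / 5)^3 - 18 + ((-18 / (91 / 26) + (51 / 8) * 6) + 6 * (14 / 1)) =309607 / 3500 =88.46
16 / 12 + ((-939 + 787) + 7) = -431 / 3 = -143.67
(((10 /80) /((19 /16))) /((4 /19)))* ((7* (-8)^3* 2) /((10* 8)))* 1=-44.80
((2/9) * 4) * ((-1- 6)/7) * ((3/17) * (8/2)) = -0.63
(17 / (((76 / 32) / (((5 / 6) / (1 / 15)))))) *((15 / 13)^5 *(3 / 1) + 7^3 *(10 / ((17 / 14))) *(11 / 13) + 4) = 1515046746900 / 7054567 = 214761.13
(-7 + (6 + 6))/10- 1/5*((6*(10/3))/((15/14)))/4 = -13/30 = -0.43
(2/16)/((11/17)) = 17/88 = 0.19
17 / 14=1.21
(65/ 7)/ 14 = 65/ 98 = 0.66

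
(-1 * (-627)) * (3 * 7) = 13167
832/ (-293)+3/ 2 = -785/ 586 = -1.34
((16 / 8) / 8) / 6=1 / 24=0.04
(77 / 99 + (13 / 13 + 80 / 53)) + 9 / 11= 21541 / 5247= 4.11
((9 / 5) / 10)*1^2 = 9 / 50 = 0.18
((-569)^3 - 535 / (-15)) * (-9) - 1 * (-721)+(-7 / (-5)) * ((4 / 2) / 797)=6607052216799 / 3985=1657980481.00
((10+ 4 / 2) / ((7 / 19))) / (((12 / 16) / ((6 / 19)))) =96 / 7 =13.71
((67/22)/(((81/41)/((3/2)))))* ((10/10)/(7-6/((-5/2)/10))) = 2747/36828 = 0.07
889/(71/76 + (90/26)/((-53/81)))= -46551596/228101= -204.08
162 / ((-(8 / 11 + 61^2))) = -1782 / 40939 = -0.04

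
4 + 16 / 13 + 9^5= 767705 / 13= 59054.23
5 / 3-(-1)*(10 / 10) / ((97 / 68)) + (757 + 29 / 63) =4643309 / 6111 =759.83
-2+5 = 3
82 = 82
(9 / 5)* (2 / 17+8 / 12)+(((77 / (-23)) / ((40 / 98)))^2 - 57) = 42041993 / 3597200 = 11.69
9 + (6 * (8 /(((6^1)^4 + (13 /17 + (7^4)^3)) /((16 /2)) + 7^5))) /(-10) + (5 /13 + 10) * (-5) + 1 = -320601959187791 /7647386181955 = -41.92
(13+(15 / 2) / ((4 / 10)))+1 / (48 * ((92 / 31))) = 140239 / 4416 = 31.76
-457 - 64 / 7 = -3263 / 7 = -466.14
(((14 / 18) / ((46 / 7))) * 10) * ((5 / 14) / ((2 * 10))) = 0.02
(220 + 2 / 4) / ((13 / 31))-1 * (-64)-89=13021 / 26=500.81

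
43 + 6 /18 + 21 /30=1321 /30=44.03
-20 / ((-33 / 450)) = 3000 / 11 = 272.73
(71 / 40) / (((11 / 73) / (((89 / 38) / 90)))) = 461287 / 1504800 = 0.31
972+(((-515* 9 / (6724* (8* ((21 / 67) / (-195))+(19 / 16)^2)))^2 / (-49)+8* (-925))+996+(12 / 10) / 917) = -14759846285722700879194318 / 2717201094605728331895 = -5432.00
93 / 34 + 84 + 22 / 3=9595 / 102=94.07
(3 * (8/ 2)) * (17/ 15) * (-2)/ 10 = -68/ 25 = -2.72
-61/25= -2.44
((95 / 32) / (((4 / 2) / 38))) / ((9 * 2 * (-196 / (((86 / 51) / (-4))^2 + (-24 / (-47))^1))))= -607561195 / 55204789248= -0.01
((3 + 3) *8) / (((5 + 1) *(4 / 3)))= 6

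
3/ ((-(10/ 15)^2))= -27/ 4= -6.75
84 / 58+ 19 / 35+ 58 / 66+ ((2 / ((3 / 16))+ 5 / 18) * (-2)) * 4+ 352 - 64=20430044 / 100485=203.31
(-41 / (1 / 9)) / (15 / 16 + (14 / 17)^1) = -100368 / 479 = -209.54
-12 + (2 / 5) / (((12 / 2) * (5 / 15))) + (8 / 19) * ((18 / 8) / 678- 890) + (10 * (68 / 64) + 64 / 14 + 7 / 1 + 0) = -364.34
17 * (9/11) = 153/11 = 13.91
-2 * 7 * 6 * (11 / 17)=-924 / 17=-54.35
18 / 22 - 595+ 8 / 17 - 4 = -111772 / 187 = -597.71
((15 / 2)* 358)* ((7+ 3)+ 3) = 34905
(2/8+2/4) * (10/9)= 0.83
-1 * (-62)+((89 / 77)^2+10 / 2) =405164 / 5929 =68.34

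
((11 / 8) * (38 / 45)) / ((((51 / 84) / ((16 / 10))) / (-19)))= -222376 / 3825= -58.14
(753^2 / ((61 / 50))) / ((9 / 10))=31500500 / 61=516401.64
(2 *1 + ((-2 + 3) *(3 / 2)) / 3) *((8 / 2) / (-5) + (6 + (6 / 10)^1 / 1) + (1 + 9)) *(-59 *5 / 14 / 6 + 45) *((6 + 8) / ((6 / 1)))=275315 / 72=3823.82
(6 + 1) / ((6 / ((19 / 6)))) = 133 / 36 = 3.69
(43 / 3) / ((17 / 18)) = 258 / 17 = 15.18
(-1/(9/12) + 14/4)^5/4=371293/31104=11.94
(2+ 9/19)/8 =47/152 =0.31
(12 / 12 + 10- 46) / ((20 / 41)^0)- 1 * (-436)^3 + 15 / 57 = 1574754604 / 19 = 82881821.26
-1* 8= -8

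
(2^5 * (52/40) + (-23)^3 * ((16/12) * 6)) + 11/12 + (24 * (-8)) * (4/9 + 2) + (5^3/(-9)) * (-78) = -5800769/60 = -96679.48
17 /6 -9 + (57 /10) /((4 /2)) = -199 /60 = -3.32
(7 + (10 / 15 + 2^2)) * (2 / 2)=35 / 3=11.67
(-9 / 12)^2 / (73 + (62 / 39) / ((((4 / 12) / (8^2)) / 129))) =117 / 8205136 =0.00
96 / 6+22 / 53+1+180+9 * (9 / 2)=25219 / 106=237.92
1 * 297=297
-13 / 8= -1.62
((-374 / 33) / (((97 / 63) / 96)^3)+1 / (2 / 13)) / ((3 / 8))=-20057738696012 / 2738019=-7325638.97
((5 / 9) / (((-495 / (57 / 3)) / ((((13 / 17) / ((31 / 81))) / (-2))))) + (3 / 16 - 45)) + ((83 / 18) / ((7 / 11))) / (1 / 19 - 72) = -358591853705 / 7987894992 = -44.89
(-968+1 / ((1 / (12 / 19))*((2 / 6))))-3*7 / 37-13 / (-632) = -429479733 / 444296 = -966.65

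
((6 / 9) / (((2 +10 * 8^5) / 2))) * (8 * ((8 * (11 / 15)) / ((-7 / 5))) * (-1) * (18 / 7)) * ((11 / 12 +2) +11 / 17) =511808 / 409438659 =0.00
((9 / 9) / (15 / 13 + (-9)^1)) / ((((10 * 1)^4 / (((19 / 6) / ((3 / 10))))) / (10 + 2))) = -247 / 153000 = -0.00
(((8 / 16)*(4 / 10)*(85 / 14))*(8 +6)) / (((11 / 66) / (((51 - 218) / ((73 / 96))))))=-1635264 / 73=-22400.88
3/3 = 1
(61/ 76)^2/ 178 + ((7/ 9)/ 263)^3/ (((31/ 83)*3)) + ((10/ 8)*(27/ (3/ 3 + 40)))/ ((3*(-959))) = 166178889178341735989/ 49857141267977756515488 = 0.00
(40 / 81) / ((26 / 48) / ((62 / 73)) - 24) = -19840 / 938601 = -0.02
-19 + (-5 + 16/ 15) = -344/ 15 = -22.93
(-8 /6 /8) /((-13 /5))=5 /78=0.06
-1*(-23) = 23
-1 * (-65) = 65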